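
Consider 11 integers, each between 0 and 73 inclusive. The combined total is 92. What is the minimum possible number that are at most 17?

Let j be the number exceeding 17. Then the total is ≥ 18·j + 0·(11 − j) = 0 + 18j.
So 18j ≤ 92 and j ≤ 5; hence at least 11 − 5 = 6 are ≤ 17.
Exactly 6 works: 6 values at 0 and 5 at 18 total 90; raise one of the low values by 2 (still ≤ 17) to hit 92.

6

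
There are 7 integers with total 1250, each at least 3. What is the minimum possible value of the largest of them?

179

The 7 values sum to 1250, so their maximum is at least ⌈1250/7⌉ = 179.
Taking 3 copies of 178 and 4 copies of 179 gives exactly 1250, so 179 is attained.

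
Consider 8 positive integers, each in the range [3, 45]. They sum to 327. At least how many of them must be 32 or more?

6

Each value short of 32 is at most 31, costing at least 45 − 31 = 14 against the maximum total of 360.
We can afford to lose at most 360 − 327 = 33, so at most ⌊33/14⌋ = 2 fall short, and at least 6 are ≥ 32.
Exactly 6 works: 6 values at 45 and 2 at 31 total 332; lower one of the high values by 5 (still ≥ 32) to hit 327.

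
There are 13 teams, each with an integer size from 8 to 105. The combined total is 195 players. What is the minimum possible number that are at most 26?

If only k of them are at most 26, the other 13 − k are at least 27, so the total is at least (13 − k)·27 + k·8.
This is ≤ 195, so (13 − k)·27 + 8k ≤ 195, which gives k ≥ 9.
Exactly 9 works: 9 values at 8 and 4 at 27 total 180; raise one of the low values by 15 (still ≤ 26) to hit 195.

9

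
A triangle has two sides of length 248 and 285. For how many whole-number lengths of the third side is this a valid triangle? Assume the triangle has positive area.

The triangle inequality gives |248 − 285| < c < 248 + 285, i.e. 37 < c < 533.
So c can be any integer from 38 to 532: 495 values.

495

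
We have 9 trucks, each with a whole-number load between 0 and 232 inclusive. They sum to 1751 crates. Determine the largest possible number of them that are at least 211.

8

If k of the values are ≥ 211, the total is ≥ 211k + 0(9 − k).
Setting 211k + 0(9 − k) ≤ 1751 gives 211k ≤ 1751, so k ≤ 8.
k = 8 is achieved by 8 values at 211 and 1 at 0, total 1688; add 63 to one value (staying below 211) to reach 1751.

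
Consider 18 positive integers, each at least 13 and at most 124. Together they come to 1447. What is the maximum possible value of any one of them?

Maximizing one value means minimizing the remaining 17.
The other 17 contribute at least 17 × 13 = 221, leaving at most 1447 − 221 = 1226.
But each integer is capped at 124, so the maximum is 124.
Achievable: one at 124 and the other 17 totalling 1323, which fits since 17 × 13 ≤ 1323 ≤ 17 × 124.

124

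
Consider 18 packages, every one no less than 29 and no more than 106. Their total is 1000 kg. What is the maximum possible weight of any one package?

106

Maximizing one value means minimizing the remaining 17.
The other 17 contribute at least 17 × 29 = 493, leaving at most 1000 − 493 = 507.
But each package is capped at 106, so the maximum is 106.
Achievable: one at 106 and the other 17 totalling 894, which fits since 17 × 29 ≤ 894 ≤ 17 × 106.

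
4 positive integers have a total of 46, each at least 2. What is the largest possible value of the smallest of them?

11

The average is 46/4 < 12, so some value is ≤ 11.
Taking 2 copies of 11 and 2 copies of 12 gives exactly 46, so 11 is attained.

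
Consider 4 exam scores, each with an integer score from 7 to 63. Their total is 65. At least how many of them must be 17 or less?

1

If only k of them are at most 17, the other 4 − k are at least 18, so the total is at least (4 − k)·18 + k·7.
This is ≤ 65, so (4 − k)·18 + 7k ≤ 65, which gives k ≥ 1.
Exactly 1 works: 1 value at 7 and 3 at 18 total 61; raise one of the low values by 4 (still ≤ 17) to hit 65.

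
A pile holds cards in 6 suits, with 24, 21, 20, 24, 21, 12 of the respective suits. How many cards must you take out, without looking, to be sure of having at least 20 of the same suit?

In the worst case you take as many as possible of each suit without reaching 20: 19 + 19 + 19 + 19 + 19 + 12 = 107.
The next one must give 20 of some suit, so 107 + 1 = 108.

108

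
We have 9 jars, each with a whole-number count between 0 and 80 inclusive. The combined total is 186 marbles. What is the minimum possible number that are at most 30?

If only k of them are at most 30, the other 9 − k are at least 31, so the total is at least (9 − k)·31 + k·0.
This is ≤ 186, so (9 − k)·31 + 0k ≤ 186, which gives k ≥ 3.
Exactly 3 works: 3 values at 0 and 6 at 31 total 186.

3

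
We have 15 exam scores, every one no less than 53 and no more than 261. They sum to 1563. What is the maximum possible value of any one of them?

Maximizing one value means minimizing the remaining 14.
The other 14 contribute at least 14 × 53 = 742, leaving at most 1563 − 742 = 821.
But each score is capped at 261, so the maximum is 261.
Achievable: one at 261 and the other 14 totalling 1302, which fits since 14 × 53 ≤ 1302 ≤ 14 × 261.

261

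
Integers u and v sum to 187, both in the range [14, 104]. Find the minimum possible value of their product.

For a fixed sum, uv is smallest when u and v are as far apart as possible.
At the endpoint u = 83, v = 187 − 83 = 104, so uv = 83 × 104 = 8632.

8632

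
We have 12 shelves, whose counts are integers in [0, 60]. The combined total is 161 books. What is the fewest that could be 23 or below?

6

Each value above 23 is at least 24, contributing at least 24 − 0 = 24 above the floor 0.
The sum exceeds the floor total 0 by 161, so at most ⌊161/24⌋ = 6 exceed 23, and at least 6 are ≤ 23.
Exactly 6 works: 6 values at 0 and 6 at 24 total 144; raise one of the low values by 17 (still ≤ 23) to hit 161.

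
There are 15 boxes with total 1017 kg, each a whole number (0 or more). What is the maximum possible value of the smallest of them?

If every one of the 15 were at least 68, the total would be at least 15 × 68 = 1020 > 1017.
Achievable: 3 of them at 67 and 12 at 68 total 1017.

67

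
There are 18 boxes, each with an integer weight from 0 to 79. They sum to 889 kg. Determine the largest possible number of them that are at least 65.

Suppose k of them are at least 65. Those contribute at least 65 each and the other 18 − k at least 0 each.
So the total is at least 65k + 0(18 − k) = 0 + 65k. This must be ≤ 889, giving k ≤ 13.
k = 13 is achieved by 13 values at 65 and 5 at 0, total 845; add 44 to one value (staying below 65) to reach 889.

13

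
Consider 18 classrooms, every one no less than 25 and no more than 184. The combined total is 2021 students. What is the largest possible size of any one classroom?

184

To make one classroom as large as possible, make the other 17 as small as possible.
The other 17 contribute at least 17 × 25 = 425, leaving at most 2021 − 425 = 1596.
But each classroom is capped at 184, so the maximum is 184.
Achievable: one at 184 and the other 17 totalling 1837, which fits since 17 × 25 ≤ 1837 ≤ 17 × 184.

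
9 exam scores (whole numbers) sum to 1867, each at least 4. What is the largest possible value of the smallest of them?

207

The 9 values sum to 1867, so their minimum is at most ⌊1867/9⌋ = 207.
Achievable: 5 of them at 207 and 4 at 208 total 1867.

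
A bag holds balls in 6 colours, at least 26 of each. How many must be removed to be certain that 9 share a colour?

You could draw 8 of every colour without reaching 9 of any — 48 in all.
One more forces 9 of some colour, so 48 + 1 = 49.

49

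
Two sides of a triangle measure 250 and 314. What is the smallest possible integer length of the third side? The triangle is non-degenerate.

The third side must exceed |250 − 314| = 64.
The smallest integer above 64 is 65.

65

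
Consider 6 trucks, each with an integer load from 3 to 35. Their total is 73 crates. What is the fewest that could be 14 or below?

2

If only k of them are at most 14, the other 6 − k are at least 15, so the total is at least (6 − k)·15 + k·3.
This is ≤ 73, so (6 − k)·15 + 3k ≤ 73, which gives k ≥ 2.
Exactly 2 works: 2 values at 3 and 4 at 15 total 66; raise one of the low values by 7 (still ≤ 14) to hit 73.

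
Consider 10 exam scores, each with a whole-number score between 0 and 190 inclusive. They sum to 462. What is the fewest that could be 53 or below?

Each value above 53 is at least 54, contributing at least 54 − 0 = 54 above the floor 0.
The sum exceeds the floor total 0 by 462, so at most ⌊462/54⌋ = 8 exceed 53, and at least 2 are ≤ 53.
Exactly 2 works: 2 values at 0 and 8 at 54 total 432; raise one of the low values by 30 (still ≤ 53) to hit 462.

2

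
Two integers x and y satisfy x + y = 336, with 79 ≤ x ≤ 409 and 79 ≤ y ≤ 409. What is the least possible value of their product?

Since x + y is fixed, pushing one of them to its bound minimizes the product.
The extreme feasible split is x = 79, y = 257, giving xy = 20303.

20303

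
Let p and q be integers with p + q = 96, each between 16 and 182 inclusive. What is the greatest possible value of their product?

With p + q fixed, pq peaks when the two are closest together.
Taking p = 48 and q = 48 (both in [16, 182]) gives pq = 2304.

2304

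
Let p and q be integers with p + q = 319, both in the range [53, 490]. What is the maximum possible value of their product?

25440

pq = p(319 − p) is maximized when p is as near 319/2 as the bounds allow.
Taking p = 159 and q = 160 (both in [53, 490]) gives pq = 25440.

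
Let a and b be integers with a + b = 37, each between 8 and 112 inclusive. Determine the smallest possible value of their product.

Since a + b is fixed, pushing one of them to its bound minimizes the product.
The extreme feasible split is a = 8, b = 29, giving ab = 232.

232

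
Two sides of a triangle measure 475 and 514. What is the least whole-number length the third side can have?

40

The third side must exceed |475 − 514| = 39.
The smallest integer above 39 is 40.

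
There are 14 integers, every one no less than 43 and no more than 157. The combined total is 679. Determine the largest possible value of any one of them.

120

Maximizing one value means minimizing the remaining 13.
The other 13 contribute at least 13 × 43 = 559, leaving at most 679 − 559 = 120.
Since 120 ≤ 157, this is achievable: one at 120 and 13 at 43.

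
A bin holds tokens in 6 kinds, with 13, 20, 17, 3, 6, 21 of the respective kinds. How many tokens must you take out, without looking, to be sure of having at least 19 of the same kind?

In the worst case you take as many as possible of each kind without reaching 19: 13 + 18 + 17 + 3 + 6 + 18 = 75.
The next one must give 19 of some kind, so 75 + 1 = 76.

76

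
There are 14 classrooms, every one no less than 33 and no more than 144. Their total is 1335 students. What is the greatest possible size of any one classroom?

144

To make one classroom as large as possible, make the other 13 as small as possible.
The other 13 contribute at least 13 × 33 = 429, leaving at most 1335 − 429 = 906.
But each classroom is capped at 144, so the maximum is 144.
Achievable: one at 144 and the other 13 totalling 1191, which fits since 13 × 33 ≤ 1191 ≤ 13 × 144.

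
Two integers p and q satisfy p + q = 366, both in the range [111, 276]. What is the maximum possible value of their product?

33489

With p + q fixed, pq peaks when the two are closest together.
Taking p = 183 and q = 183 (both in [111, 276]) gives pq = 33489.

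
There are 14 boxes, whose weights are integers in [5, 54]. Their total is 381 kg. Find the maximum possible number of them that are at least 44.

7

Suppose k of them are at least 44. Those contribute at least 44 each and the other 14 − k at least 5 each.
So the total is at least 44k + 5(14 − k) = 70 + 39k. This must be ≤ 381, giving k ≤ 7.
k = 7 is achieved by 7 values at 44 and 7 at 5, total 343; add 38 to one value (staying below 44) to reach 381.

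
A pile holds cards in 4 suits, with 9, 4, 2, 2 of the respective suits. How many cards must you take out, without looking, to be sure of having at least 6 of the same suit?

14

In the worst case you take as many as possible of each suit without reaching 6: 5 + 4 + 2 + 2 = 13.
The next one must give 6 of some suit, so 13 + 1 = 14.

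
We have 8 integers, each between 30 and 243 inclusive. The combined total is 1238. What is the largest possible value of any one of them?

Maximizing one value means minimizing the remaining 7.
The other 7 contribute at least 7 × 30 = 210, leaving at most 1238 − 210 = 1028.
But each integer is capped at 243, so the maximum is 243.
Achievable: one at 243 and the other 7 totalling 995, which fits since 7 × 30 ≤ 995 ≤ 7 × 243.

243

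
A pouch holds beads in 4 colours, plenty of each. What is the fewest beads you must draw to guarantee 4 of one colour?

You could draw 3 of every colour without reaching 4 of any — 12 in all.
One more forces 4 of some colour, so 12 + 1 = 13.

13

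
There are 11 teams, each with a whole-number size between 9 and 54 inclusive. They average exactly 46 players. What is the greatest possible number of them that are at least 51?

The total is 11 × 46 = 506.
If k of the values are ≥ 51, the total is ≥ 51k + 9(11 − k).
Setting 51k + 9(11 − k) ≤ 506 gives 42k ≤ 407, so k ≤ 9.
k = 9 is achieved by 9 values at 51 and 2 at 9, total 477; add 29 to one value (staying below 51) to reach 506.

9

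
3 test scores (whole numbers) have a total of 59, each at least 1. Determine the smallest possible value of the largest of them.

20

The 3 values sum to 59, so their maximum is at least ⌈59/3⌉ = 20.
Achievable: 2 of them at 20 and 1 at 19 total 59.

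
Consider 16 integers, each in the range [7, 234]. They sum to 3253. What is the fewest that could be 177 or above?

If only k of them are at least 177, the other 16 − k are at most 176, so the total is at most k·234 + (16 − k)·176.
This must reach 3253, so k·234 + (16 − k)·176 ≥ 3253, giving k ≥ 8.
Exactly 8 works: 8 values at 234 and 8 at 176 total 3280; lower one of the high values by 27 (still ≥ 177) to hit 3253.

8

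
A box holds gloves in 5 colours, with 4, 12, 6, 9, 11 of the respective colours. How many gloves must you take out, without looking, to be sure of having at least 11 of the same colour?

40

In the worst case you take as many as possible of each colour without reaching 11: 4 + 10 + 6 + 9 + 10 = 39.
The next one must give 11 of some colour, so 39 + 1 = 40.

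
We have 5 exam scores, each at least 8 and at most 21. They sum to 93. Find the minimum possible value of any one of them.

9

To make one score as small as possible, make the other 4 as large as possible.
The other 4 contribute at most 4 × 21 = 84, leaving at least 93 − 84 = 9.
Since 9 ≥ 8, this is achievable: one at 9 and 4 at 21.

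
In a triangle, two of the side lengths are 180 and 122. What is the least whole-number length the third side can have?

The third side must exceed |180 − 122| = 58.
The smallest integer above 58 is 59.

59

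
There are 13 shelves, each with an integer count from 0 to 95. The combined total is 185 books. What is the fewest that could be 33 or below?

Let j be the number exceeding 33. Then the total is ≥ 34·j + 0·(13 − j) = 0 + 34j.
So 34j ≤ 185 and j ≤ 5; hence at least 13 − 5 = 8 are ≤ 33.
Exactly 8 works: 8 values at 0 and 5 at 34 total 170; raise one of the low values by 15 (still ≤ 33) to hit 185.

8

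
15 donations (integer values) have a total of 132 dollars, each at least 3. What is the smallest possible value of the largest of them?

The average is 132/15 > 8, so not all 15 can be 8 or less; the largest is ≥ 9.
Achievable: 12 of them at 9 and 3 at 8 total 132.

9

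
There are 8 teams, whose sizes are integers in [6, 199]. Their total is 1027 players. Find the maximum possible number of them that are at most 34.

Suppose k of them are at most 34. Those contribute at most 34 each and the rest at most 199 each.
So the total is at most 34k + 199(8 − k) = 1592 − 165k. This must still be ≥ 1027, so k ≤ 3.
k = 3 is achieved by 3 values at 34 and 5 at 199, total 1097; lower one of the 199's by 70 (still > 34) to reach 1027.

3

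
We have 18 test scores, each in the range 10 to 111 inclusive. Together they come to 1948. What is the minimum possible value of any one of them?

61

To make one score as small as possible, make the other 17 as large as possible.
The other 17 contribute at most 17 × 111 = 1887, leaving at least 1948 − 1887 = 61.
Since 61 ≥ 10, this is achievable: one at 61 and 17 at 111.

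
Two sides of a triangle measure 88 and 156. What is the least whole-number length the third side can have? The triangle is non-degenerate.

The third side must exceed |88 − 156| = 68.
The smallest integer above 68 is 69.

69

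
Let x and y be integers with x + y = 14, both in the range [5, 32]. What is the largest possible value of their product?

With x + y fixed, xy peaks when the two are closest together.
Taking x = 7 and y = 7 (both in [5, 32]) gives xy = 49.

49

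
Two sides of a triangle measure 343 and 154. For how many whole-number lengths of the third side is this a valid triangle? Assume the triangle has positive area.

307

The triangle inequality gives |343 − 154| < c < 343 + 154, i.e. 189 < c < 497.
So c can be any integer from 190 to 496: 307 values.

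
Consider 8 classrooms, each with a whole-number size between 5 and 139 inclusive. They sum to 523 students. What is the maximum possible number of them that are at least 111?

4

Suppose k of them are at least 111. Those contribute at least 111 each and the other 8 − k at least 5 each.
So the total is at least 111k + 5(8 − k) = 40 + 106k. This must be ≤ 523, giving k ≤ 4.
k = 4 is achieved by 4 values at 111 and 4 at 5, total 464; add 59 to one value (staying below 111) to reach 523.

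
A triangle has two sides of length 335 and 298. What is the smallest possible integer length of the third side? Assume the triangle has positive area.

The third side must exceed |335 − 298| = 37.
The smallest integer above 37 is 38.

38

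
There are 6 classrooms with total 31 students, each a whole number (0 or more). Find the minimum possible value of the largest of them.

6

The 6 values sum to 31, so their maximum is at least ⌈31/6⌉ = 6.
Achievable: 1 of them at 6 and 5 at 5 total 31.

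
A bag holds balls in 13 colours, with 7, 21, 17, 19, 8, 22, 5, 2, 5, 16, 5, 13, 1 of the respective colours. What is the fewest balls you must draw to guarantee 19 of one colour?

In the worst case you take as many as possible of each colour without reaching 19: 7 + 18 + 17 + 18 + 8 + 18 + 5 + 2 + 5 + 16 + 5 + 13 + 1 = 133.
The next one must give 19 of some colour, so 133 + 1 = 134.

134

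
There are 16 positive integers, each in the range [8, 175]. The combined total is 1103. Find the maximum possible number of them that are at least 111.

9

With k values at 111 or above and the rest at least 8, the sum is at least 128 + 103k.
Since the sum is 1103, we need 103k ≤ 975, i.e. k ≤ 9.
k = 9 is achieved by 9 values at 111 and 7 at 8, total 1055; add 48 to one value (staying below 111) to reach 1103.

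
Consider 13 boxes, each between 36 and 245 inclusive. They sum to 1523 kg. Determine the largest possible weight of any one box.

245

Maximizing one value means minimizing the remaining 12.
The other 12 contribute at least 12 × 36 = 432, leaving at most 1523 − 432 = 1091.
But each box is capped at 245, so the maximum is 245.
Achievable: one at 245 and the other 12 totalling 1278, which fits since 12 × 36 ≤ 1278 ≤ 12 × 245.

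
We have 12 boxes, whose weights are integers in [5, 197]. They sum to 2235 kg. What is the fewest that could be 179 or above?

6

Each value short of 179 is at most 178, costing at least 197 − 178 = 19 against the maximum total of 2364.
We can afford to lose at most 2364 − 2235 = 129, so at most ⌊129/19⌋ = 6 fall short, and at least 6 are ≥ 179.
Exactly 6 works: 6 values at 197 and 6 at 178 total 2250; lower one of the high values by 15 (still ≥ 179) to hit 2235.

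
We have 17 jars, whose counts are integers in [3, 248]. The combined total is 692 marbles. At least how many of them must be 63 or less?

If only k of them are at most 63, the other 17 − k are at least 64, so the total is at least (17 − k)·64 + k·3.
This is ≤ 692, so (17 − k)·64 + 3k ≤ 692, which gives k ≥ 7.
Exactly 7 works: 7 values at 3 and 10 at 64 total 661; raise one of the low values by 31 (still ≤ 63) to hit 692.

7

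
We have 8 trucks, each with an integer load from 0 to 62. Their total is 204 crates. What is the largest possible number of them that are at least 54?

3

If k of the values are ≥ 54, the total is ≥ 54k + 0(8 − k).
Setting 54k + 0(8 − k) ≤ 204 gives 54k ≤ 204, so k ≤ 3.
k = 3 is achieved by 3 values at 54 and 5 at 0, total 162; add 42 to one value (staying below 54) to reach 204.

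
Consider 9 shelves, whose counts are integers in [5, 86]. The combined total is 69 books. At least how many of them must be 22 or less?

If only k of them are at most 22, the other 9 − k are at least 23, so the total is at least (9 − k)·23 + k·5.
This is ≤ 69, so (9 − k)·23 + 5k ≤ 69, which gives k ≥ 8.
Exactly 8 works: 8 values at 5 and 1 at 23 total 63; raise one of the low values by 6 (still ≤ 22) to hit 69.

8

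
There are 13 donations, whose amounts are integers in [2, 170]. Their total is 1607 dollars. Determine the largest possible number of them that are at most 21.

4

Suppose k of them are at most 21. Those contribute at most 21 each and the rest at most 170 each.
So the total is at most 21k + 170(13 − k) = 2210 − 149k. This must still be ≥ 1607, so k ≤ 4.
k = 4 is achieved by 4 values at 21 and 9 at 170, total 1614; lower one of the 170's by 7 (still > 21) to reach 1607.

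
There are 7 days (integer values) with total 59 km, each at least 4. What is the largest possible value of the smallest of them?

If every one of the 7 were at least 9, the total would be at least 7 × 9 = 63 > 59.
Achievable: 4 of them at 8 and 3 at 9 total 59.

8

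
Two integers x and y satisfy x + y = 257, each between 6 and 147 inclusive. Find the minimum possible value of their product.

For a fixed sum, xy is smallest when x and y are as far apart as possible.
The extreme feasible split is x = 110, y = 147, giving xy = 16170.

16170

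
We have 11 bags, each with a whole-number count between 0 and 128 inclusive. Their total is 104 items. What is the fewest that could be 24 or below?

If only k of them are at most 24, the other 11 − k are at least 25, so the total is at least (11 − k)·25 + k·0.
This is ≤ 104, so (11 − k)·25 + 0k ≤ 104, which gives k ≥ 7.
Exactly 7 works: 7 values at 0 and 4 at 25 total 100; raise one of the low values by 4 (still ≤ 24) to hit 104.

7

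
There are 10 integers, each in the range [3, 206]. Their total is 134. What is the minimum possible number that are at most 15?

Let j be the number exceeding 15. Then the total is ≥ 16·j + 3·(10 − j) = 30 + 13j.
So 13j ≤ 104 and j ≤ 8; hence at least 10 − 8 = 2 are ≤ 15.
Exactly 2 works: 2 values at 3 and 8 at 16 total 134.

2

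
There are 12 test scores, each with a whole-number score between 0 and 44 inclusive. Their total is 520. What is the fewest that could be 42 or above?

Each value short of 42 is at most 41, costing at least 44 − 41 = 3 against the maximum total of 528.
We can afford to lose at most 528 − 520 = 8, so at most ⌊8/3⌋ = 2 fall short, and at least 10 are ≥ 42.
Exactly 10 works: 10 values at 44 and 2 at 41 total 522; lower one of the high values by 2 (still ≥ 42) to hit 520.

10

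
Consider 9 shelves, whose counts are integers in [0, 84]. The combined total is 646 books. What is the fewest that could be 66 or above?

Suppose at most 9 − j of them reach 66; then j values are ≤ 65 and the rest ≤ 84.
The total is then ≤ 65·j + 84·(9 − j) = 756 − 19j. For this to be ≥ 646 we need j ≤ 5, so at least 9 − 5 = 4 must reach 66.
Exactly 4 works: 4 values at 84 and 5 at 65 total 661; lower one of the high values by 15 (still ≥ 66) to hit 646.

4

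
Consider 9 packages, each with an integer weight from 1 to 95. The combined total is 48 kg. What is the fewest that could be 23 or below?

8

If only k of them are at most 23, the other 9 − k are at least 24, so the total is at least (9 − k)·24 + k·1.
This is ≤ 48, so (9 − k)·24 + 1k ≤ 48, which gives k ≥ 8.
Exactly 8 works: 8 values at 1 and 1 at 24 total 32; raise one of the low values by 16 (still ≤ 23) to hit 48.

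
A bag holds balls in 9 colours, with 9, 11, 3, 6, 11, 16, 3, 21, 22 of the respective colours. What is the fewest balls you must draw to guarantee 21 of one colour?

100

In the worst case you take as many as possible of each colour without reaching 21: 9 + 11 + 3 + 6 + 11 + 16 + 3 + 20 + 20 = 99.
The next one must give 21 of some colour, so 99 + 1 = 100.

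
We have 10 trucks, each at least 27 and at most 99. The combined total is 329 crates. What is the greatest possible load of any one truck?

To make one truck as large as possible, make the other 9 as small as possible.
The other 9 contribute at least 9 × 27 = 243, leaving at most 329 − 243 = 86.
Since 86 ≤ 99, this is achievable: one at 86 and 9 at 27.

86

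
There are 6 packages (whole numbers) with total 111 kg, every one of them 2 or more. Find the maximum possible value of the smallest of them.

The 6 values sum to 111, so their minimum is at most ⌊111/6⌋ = 18.
Taking 3 copies of 18 and 3 copies of 19 gives exactly 111, so 18 is attained.

18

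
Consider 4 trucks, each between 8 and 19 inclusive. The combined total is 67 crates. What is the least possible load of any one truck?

Minimizing one value means maximizing the remaining 3.
The other 3 contribute at most 3 × 19 = 57, leaving at least 67 − 57 = 10.
Since 10 ≥ 8, this is achievable: one at 10 and 3 at 19.

10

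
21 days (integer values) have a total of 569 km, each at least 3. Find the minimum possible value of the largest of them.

If every one of the 21 were at most 27, the total would be at most 21 × 27 = 567 < 569.
Equality holds with 2 values of 28 and 19 values of 27.

28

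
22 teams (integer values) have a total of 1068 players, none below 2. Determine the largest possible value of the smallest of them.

48

The average is 1068/22 < 49, so some value is ≤ 48.
Equality holds with 10 values of 48 and 12 values of 49.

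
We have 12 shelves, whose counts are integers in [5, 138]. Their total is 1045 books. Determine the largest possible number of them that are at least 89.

11

If k of the values are ≥ 89, the total is ≥ 89k + 5(12 − k).
Setting 89k + 5(12 − k) ≤ 1045 gives 84k ≤ 985, so k ≤ 11.
k = 11 is achieved by 11 values at 89 and 1 at 5, total 984; add 61 to one value (staying below 89) to reach 1045.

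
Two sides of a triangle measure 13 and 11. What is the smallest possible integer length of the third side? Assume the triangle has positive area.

The third side must exceed |13 − 11| = 2.
The smallest integer above 2 is 3.

3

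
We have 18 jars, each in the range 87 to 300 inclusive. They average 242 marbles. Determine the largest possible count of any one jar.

300

To make one jar as large as possible, make the other 17 as small as possible.
The total is 18 × 242 = 4356.
The other 17 contribute at least 17 × 87 = 1479, leaving at most 4356 − 1479 = 2877.
But each jar is capped at 300, so the maximum is 300.
Achievable: one at 300 and the other 17 totalling 4056, which fits since 17 × 87 ≤ 4056 ≤ 17 × 300.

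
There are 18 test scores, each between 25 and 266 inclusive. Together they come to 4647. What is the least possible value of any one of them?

To make one score as small as possible, make the other 17 as large as possible.
The other 17 contribute at most 17 × 266 = 4522, leaving at least 4647 − 4522 = 125.
Since 125 ≥ 25, this is achievable: one at 125 and 17 at 266.

125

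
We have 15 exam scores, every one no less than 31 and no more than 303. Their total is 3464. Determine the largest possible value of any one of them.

303

Maximizing one value means minimizing the remaining 14.
The other 14 contribute at least 14 × 31 = 434, leaving at most 3464 − 434 = 3030.
But each score is capped at 303, so the maximum is 303.
Achievable: one at 303 and the other 14 totalling 3161, which fits since 14 × 31 ≤ 3161 ≤ 14 × 303.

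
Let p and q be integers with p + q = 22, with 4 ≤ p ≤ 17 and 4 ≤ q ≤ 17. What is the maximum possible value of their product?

For a fixed sum, the product pq is largest when p and q are as close as possible.
Taking p = 11 and q = 11 (both in [4, 17]) gives pq = 121.

121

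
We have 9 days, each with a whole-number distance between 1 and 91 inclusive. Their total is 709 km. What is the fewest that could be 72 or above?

4

Each value short of 72 is at most 71, costing at least 91 − 71 = 20 against the maximum total of 819.
We can afford to lose at most 819 − 709 = 110, so at most ⌊110/20⌋ = 5 fall short, and at least 4 are ≥ 72.
Exactly 4 works: 4 values at 91 and 5 at 71 total 719; lower one of the high values by 10 (still ≥ 72) to hit 709.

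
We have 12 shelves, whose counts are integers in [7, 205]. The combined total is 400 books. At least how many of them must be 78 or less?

8

Each value above 78 is at least 79, contributing at least 79 − 7 = 72 above the floor 7.
The sum exceeds the floor total 84 by 316, so at most ⌊316/72⌋ = 4 exceed 78, and at least 8 are ≤ 78.
Exactly 8 works: 8 values at 7 and 4 at 79 total 372; raise one of the low values by 28 (still ≤ 78) to hit 400.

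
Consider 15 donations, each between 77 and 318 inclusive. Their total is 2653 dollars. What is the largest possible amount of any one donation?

318

Maximizing one value means minimizing the remaining 14.
The other 14 contribute at least 14 × 77 = 1078, leaving at most 2653 − 1078 = 1575.
But each donation is capped at 318, so the maximum is 318.
Achievable: one at 318 and the other 14 totalling 2335, which fits since 14 × 77 ≤ 2335 ≤ 14 × 318.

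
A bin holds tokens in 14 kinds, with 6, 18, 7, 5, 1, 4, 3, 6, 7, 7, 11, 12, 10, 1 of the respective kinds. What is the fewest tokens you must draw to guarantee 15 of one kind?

In the worst case you take as many as possible of each kind without reaching 15: 6 + 14 + 7 + 5 + 1 + 4 + 3 + 6 + 7 + 7 + 11 + 12 + 10 + 1 = 94.
The next one must give 15 of some kind, so 94 + 1 = 95.

95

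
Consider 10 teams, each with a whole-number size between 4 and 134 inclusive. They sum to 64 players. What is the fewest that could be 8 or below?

If only k of them are at most 8, the other 10 − k are at least 9, so the total is at least (10 − k)·9 + k·4.
This is ≤ 64, so (10 − k)·9 + 4k ≤ 64, which gives k ≥ 6.
Exactly 6 works: 6 values at 4 and 4 at 9 total 60; raise one of the low values by 4 (still ≤ 8) to hit 64.

6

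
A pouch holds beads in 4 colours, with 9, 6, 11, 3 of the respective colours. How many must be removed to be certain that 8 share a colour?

In the worst case you take as many as possible of each colour without reaching 8: 7 + 6 + 7 + 3 = 23.
The next one must give 8 of some colour, so 23 + 1 = 24.

24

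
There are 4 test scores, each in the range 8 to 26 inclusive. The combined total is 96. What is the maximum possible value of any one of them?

26

To make one score as large as possible, make the other 3 as small as possible.
The other 3 contribute at least 3 × 8 = 24, leaving at most 96 − 24 = 72.
But each score is capped at 26, so the maximum is 26.
Achievable: one at 26 and the other 3 totalling 70, which fits since 3 × 8 ≤ 70 ≤ 3 × 26.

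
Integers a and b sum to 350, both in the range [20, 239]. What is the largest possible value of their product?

With a + b fixed, ab peaks when the two are closest together.
Taking a = 175 and b = 175 (both in [20, 239]) gives ab = 30625.

30625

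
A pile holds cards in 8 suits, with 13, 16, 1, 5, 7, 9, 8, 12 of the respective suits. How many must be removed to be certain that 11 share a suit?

In the worst case you take as many as possible of each suit without reaching 11: 10 + 10 + 1 + 5 + 7 + 9 + 8 + 10 = 60.
The next one must give 11 of some suit, so 60 + 1 = 61.

61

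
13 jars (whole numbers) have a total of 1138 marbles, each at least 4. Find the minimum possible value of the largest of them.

88

If every one of the 13 were at most 87, the total would be at most 13 × 87 = 1131 < 1138.
Achievable: 7 of them at 88 and 6 at 87 total 1138.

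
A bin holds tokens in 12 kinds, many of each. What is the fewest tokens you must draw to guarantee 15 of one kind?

169

You could draw 14 of every kind without reaching 15 of any — 168 in all.
One more forces 15 of some kind, so 168 + 1 = 169.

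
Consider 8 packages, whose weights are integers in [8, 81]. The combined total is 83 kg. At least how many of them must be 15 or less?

Each value above 15 is at least 16, contributing at least 16 − 8 = 8 above the floor 8.
The sum exceeds the floor total 64 by 19, so at most ⌊19/8⌋ = 2 exceed 15, and at least 6 are ≤ 15.
Exactly 6 works: 6 values at 8 and 2 at 16 total 80; raise one of the low values by 3 (still ≤ 15) to hit 83.

6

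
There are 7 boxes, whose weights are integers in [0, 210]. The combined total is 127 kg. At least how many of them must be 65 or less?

6

Each value above 65 is at least 66, contributing at least 66 − 0 = 66 above the floor 0.
The sum exceeds the floor total 0 by 127, so at most ⌊127/66⌋ = 1 exceed 65, and at least 6 are ≤ 65.
Exactly 6 works: 6 values at 0 and 1 at 66 total 66; raise one of the low values by 61 (still ≤ 65) to hit 127.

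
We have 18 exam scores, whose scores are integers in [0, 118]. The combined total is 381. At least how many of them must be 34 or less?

8

Let j be the number exceeding 34. Then the total is ≥ 35·j + 0·(18 − j) = 0 + 35j.
So 35j ≤ 381 and j ≤ 10; hence at least 18 − 10 = 8 are ≤ 34.
Exactly 8 works: 8 values at 0 and 10 at 35 total 350; raise one of the low values by 31 (still ≤ 34) to hit 381.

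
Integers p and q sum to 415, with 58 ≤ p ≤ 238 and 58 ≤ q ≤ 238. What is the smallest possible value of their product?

42126

For a fixed sum, pq is smallest when p and q are as far apart as possible.
The extreme feasible split is p = 177, q = 238, giving pq = 42126.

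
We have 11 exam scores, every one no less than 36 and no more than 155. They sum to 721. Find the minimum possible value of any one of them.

To make one score as small as possible, make the other 10 as large as possible.
The other 10 can take up 10 × 155 = 1550 ≥ 721 − 36, so one score can sit at its floor of 36.
Achievable: one at 36 and the other 10 totalling 685, which fits since 10 × 36 ≤ 685 ≤ 10 × 155.

36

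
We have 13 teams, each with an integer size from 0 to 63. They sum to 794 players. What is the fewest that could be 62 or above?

1

Suppose at most 13 − j of them reach 62; then j values are ≤ 61 and the rest ≤ 63.
The total is then ≤ 61·j + 63·(13 − j) = 819 − 2j. For this to be ≥ 794 we need j ≤ 12, so at least 13 − 12 = 1 must reach 62.
Exactly 1 works: 1 value at 63 and 12 at 61 total 795; lower one of the high values by 1 (still ≥ 62) to hit 794.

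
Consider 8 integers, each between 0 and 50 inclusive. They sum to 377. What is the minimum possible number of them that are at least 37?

Each value short of 37 is at most 36, costing at least 50 − 36 = 14 against the maximum total of 400.
We can afford to lose at most 400 − 377 = 23, so at most ⌊23/14⌋ = 1 fall short, and at least 7 are ≥ 37.
Exactly 7 works: 7 values at 50 and 1 at 36 total 386; lower one of the high values by 9 (still ≥ 37) to hit 377.

7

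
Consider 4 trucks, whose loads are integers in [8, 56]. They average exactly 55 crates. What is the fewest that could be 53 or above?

The total is 4 × 55 = 220.
If only k of them are at least 53, the other 4 − k are at most 52, so the total is at most k·56 + (4 − k)·52.
This must reach 220, so k·56 + (4 − k)·52 ≥ 220, giving k ≥ 3.
Exactly 3 works: 3 values at 56 and 1 at 52 total 220.

3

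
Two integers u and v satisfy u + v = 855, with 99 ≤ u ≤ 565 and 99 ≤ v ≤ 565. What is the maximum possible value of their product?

182756

With u + v fixed, uv peaks when the two are closest together.
Taking u = 427 and v = 428 (both in [99, 565]) gives uv = 182756.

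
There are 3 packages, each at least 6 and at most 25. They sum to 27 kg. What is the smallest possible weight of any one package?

To make one package as small as possible, make the other 2 as large as possible.
The other 2 can take up 2 × 25 = 50 ≥ 27 − 6, so one package can sit at its floor of 6.
Achievable: one at 6 and the other 2 totalling 21, which fits since 2 × 6 ≤ 21 ≤ 2 × 25.

6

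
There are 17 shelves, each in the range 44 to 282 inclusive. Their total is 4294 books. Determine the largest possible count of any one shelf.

282

To make one shelf as large as possible, make the other 16 as small as possible.
The other 16 contribute at least 16 × 44 = 704, leaving at most 4294 − 704 = 3590.
But each shelf is capped at 282, so the maximum is 282.
Achievable: one at 282 and the other 16 totalling 4012, which fits since 16 × 44 ≤ 4012 ≤ 16 × 282.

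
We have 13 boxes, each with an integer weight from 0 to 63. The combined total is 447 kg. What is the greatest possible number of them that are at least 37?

12

Suppose k of them are at least 37. Those contribute at least 37 each and the other 13 − k at least 0 each.
So the total is at least 37k + 0(13 − k) = 0 + 37k. This must be ≤ 447, giving k ≤ 12.
k = 12 is achieved by 12 values at 37 and 1 at 0, total 444; add 3 to one value (staying below 37) to reach 447.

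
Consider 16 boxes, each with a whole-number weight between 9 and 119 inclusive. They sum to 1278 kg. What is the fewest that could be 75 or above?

3

If only k of them are at least 75, the other 16 − k are at most 74, so the total is at most k·119 + (16 − k)·74.
This must reach 1278, so k·119 + (16 − k)·74 ≥ 1278, giving k ≥ 3.
Exactly 3 works: 3 values at 119 and 13 at 74 total 1319; lower one of the high values by 41 (still ≥ 75) to hit 1278.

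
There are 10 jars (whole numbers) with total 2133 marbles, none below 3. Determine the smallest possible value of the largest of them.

214

Some value must be at least ⌈2133/10⌉ = 214, since 10 × 213 = 2130 < 2133.
Achievable: 3 of them at 214 and 7 at 213 total 2133.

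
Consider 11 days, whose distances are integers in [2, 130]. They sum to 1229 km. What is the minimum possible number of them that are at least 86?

Suppose at most 11 − j of them reach 86; then j values are ≤ 85 and the rest ≤ 130.
The total is then ≤ 85·j + 130·(11 − j) = 1430 − 45j. For this to be ≥ 1229 we need j ≤ 4, so at least 11 − 4 = 7 must reach 86.
Exactly 7 works: 7 values at 130 and 4 at 85 total 1250; lower one of the high values by 21 (still ≥ 86) to hit 1229.

7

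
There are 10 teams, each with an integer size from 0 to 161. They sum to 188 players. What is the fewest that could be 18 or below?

1

If only k of them are at most 18, the other 10 − k are at least 19, so the total is at least (10 − k)·19 + k·0.
This is ≤ 188, so (10 − k)·19 + 0k ≤ 188, which gives k ≥ 1.
Exactly 1 works: 1 value at 0 and 9 at 19 total 171; raise one of the low values by 17 (still ≤ 18) to hit 188.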